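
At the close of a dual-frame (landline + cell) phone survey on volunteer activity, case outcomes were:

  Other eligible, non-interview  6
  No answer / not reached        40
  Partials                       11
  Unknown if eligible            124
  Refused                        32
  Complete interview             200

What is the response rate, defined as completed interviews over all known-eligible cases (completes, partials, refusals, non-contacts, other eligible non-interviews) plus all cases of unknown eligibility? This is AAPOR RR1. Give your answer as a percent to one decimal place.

Top: 200
Denominator: 200 + 11 + 32 + 40 + 6 + 124 = 413
RR1 = 200 / 413 = 0.4843

48.4%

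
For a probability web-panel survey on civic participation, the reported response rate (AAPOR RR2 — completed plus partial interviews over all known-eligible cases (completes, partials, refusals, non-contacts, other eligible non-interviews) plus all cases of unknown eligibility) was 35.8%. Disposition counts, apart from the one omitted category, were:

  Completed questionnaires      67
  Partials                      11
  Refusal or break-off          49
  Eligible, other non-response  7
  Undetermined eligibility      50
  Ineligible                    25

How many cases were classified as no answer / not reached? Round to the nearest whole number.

Numerator = 67 + 11 = 78
RR2 = 78 / D = 0.358
D = 78 / 0.358 = 217.9
Remaining denominator categories sum to 184
no answer / not reached = 217.9 − 184 ≈ 34

34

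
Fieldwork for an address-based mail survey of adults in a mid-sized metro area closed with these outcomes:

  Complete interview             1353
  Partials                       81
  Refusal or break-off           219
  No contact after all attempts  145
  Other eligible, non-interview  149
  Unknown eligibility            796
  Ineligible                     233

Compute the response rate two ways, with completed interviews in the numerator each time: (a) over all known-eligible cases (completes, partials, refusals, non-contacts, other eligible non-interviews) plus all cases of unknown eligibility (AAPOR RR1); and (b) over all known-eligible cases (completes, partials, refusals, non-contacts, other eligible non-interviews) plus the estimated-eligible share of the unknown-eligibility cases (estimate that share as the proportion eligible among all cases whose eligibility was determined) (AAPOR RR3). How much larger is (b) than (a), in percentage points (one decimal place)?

1.6

Numerator: 1353
Base: 1353 + 81 + 219 + 145 + 149 + 796 = 2743
RR1 = 1353 / 2743 = 0.4933
Determined eligible: 1353 + 81 + 219 + 145 + 149 = 1947
e = 1947 / (1947 + 233) = 1947 / 2180 = 0.8931
e × U: 0.8931 × 796 = 710.91
Base: 1947 + 710.91 = 2657.91
RR3 = 1353 / 2657.91 = 0.5090
Difference = 50.90 − 49.33 = 1.57 percentage points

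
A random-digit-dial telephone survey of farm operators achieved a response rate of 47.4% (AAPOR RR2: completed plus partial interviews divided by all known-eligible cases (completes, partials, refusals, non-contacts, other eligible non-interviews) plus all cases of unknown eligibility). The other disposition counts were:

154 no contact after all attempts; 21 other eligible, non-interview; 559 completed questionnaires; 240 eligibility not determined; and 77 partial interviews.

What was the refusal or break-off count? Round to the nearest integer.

Num = 559 + 77 = 636
RR2 = 636 / D = 0.474
D = 636 / 0.474 = 1341.8
Remaining denominator categories sum to 1051
refusal or break-off = 1341.8 − 1051 ≈ 291

291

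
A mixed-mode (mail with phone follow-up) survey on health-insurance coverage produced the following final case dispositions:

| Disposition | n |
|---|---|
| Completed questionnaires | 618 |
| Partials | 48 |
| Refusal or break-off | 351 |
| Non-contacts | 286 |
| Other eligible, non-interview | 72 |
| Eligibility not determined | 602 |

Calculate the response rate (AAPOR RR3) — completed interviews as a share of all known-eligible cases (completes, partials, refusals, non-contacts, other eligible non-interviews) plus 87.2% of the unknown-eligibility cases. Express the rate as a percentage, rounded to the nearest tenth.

32.5%

Top = 618
Eligible (known) = 618 + 48 + 351 + 286 + 72 = 1375
Estimated eligible among unknowns = 0.8720 × 602 = 524.94
Base = 1375 + 524.94 = 1899.94
RR3 = 618 / 1899.94 = 0.3253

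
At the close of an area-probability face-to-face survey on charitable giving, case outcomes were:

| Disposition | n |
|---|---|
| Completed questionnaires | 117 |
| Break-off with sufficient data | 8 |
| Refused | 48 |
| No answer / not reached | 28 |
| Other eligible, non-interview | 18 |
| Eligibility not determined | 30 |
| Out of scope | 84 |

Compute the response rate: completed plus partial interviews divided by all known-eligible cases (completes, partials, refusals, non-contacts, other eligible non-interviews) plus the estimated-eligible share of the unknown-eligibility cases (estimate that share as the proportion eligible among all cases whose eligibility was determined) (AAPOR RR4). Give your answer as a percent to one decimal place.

51.9%

Num → 117 + 8 = 125
Eligible (known) → 117 + 8 + 48 + 28 + 18 = 219
e = 219 / (219 + 84) = 219 / 303 = 0.7228
Estimated eligible among unknowns → 0.7228 × 30 = 21.68
Base → 219 + 21.68 = 240.68
RR4 = 125 / 240.68 = 0.5194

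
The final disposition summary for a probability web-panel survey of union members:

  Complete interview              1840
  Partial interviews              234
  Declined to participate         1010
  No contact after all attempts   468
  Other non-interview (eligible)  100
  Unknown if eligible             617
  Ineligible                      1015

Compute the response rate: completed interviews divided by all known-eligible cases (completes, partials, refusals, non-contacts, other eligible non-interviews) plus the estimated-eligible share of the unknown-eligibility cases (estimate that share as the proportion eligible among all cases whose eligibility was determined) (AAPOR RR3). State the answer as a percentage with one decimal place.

44.5%

Num = 1840
Known eligible = 1840 + 234 + 1010 + 468 + 100 = 3652
e = 3652 / (3652 + 1015) = 3652 / 4667 = 0.7825
Estimated eligible among unknowns = 0.7825 × 617 = 482.80
Denominator = 3652 + 482.80 = 4134.80
RR3 = 1840 / 4134.80 = 0.4450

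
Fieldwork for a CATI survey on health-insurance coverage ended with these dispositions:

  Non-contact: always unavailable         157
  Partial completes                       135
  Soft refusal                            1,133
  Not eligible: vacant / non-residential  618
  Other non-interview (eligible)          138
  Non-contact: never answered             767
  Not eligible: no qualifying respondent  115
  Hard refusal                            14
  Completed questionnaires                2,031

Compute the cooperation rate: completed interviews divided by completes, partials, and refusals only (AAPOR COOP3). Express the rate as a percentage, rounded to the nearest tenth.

61.3%

Refusal or break-off = 14 + 1133 = 1147
Non-contacts = 767 + 157 = 924
Screened out, ineligible = 115 + 618 = 733
Numerator: 2031
Base: 2031 + 135 + 1147 = 3313
COOP3 = 2031 / 3313 = 0.6130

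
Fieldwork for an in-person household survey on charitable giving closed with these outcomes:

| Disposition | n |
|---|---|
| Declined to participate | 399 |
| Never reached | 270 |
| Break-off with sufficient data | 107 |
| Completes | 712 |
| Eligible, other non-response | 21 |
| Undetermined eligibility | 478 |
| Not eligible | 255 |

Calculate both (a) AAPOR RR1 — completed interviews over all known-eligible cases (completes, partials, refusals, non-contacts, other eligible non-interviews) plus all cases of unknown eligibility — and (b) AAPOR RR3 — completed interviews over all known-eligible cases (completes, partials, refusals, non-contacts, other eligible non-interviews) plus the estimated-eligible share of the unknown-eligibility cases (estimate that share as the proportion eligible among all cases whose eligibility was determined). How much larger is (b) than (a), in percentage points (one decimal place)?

1.3

Top: 712
Denom: 712 + 107 + 399 + 270 + 21 + 478 = 1987
RR1 = 712 / 1987 = 0.3583
Known eligible: 712 + 107 + 399 + 270 + 21 = 1509
e = 1509 / (1509 + 255) = 1509 / 1764 = 0.8554
e × U: 0.8554 × 478 = 408.88
Denom: 1509 + 408.88 = 1917.88
RR3 = 712 / 1917.88 = 0.3712
Difference = 37.12 − 35.83 = 1.29 percentage points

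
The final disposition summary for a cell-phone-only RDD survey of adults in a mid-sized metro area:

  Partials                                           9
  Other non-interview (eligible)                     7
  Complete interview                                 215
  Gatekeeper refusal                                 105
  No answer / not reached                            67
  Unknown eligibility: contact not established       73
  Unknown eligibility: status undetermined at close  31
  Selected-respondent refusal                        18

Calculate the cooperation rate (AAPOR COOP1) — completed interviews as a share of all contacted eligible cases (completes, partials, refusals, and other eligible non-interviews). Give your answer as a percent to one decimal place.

Refused = 105 + 18 = 123
Eligibility not determined = 73 + 31 = 104
Num = 215
Denom = 215 + 9 + 123 + 7 = 354
COOP1 = 215 / 354 = 0.6073

60.7%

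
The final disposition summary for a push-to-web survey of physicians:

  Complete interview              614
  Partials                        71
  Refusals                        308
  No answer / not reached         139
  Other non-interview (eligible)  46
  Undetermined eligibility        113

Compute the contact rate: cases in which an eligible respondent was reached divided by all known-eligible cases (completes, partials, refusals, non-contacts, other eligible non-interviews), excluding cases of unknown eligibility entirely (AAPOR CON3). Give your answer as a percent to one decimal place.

Top → 614 + 71 + 308 + 46 = 1039
Denominator → 614 + 71 + 308 + 139 + 46 = 1178
CON3 = 1039 / 1178 = 0.8820

88.2%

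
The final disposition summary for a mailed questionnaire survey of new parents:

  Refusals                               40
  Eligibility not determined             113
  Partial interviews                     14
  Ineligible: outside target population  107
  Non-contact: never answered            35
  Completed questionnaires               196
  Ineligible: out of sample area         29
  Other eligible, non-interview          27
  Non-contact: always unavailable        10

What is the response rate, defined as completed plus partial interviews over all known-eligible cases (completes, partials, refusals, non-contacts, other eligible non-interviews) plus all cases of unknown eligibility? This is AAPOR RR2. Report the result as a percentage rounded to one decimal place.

48.3%

Non-contacts = 35 + 10 = 45
Screened out, ineligible = 107 + 29 = 136
Top: 196 + 14 = 210
Denom: 196 + 14 + 40 + 45 + 27 + 113 = 435
RR2 = 210 / 435 = 0.4828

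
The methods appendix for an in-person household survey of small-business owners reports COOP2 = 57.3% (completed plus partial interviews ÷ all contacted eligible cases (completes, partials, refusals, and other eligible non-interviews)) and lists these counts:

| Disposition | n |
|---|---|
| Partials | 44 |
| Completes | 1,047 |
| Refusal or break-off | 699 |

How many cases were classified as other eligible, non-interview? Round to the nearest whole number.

114

Top = 1047 + 44 = 1091
COOP2 = 1091 / D = 0.573
D = 1091 / 0.573 = 1904.0
Other denominator terms total 1790
other eligible, non-interview = 1904.0 − 1790 ≈ 114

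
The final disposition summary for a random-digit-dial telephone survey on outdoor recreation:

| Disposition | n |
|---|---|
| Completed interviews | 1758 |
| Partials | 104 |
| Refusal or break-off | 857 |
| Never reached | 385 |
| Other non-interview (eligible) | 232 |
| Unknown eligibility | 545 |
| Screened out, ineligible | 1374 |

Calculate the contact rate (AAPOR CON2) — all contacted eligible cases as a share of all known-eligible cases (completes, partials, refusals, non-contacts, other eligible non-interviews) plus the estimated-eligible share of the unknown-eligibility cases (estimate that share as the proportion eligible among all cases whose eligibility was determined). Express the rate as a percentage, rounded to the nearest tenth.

79.3%

Numerator: 1758 + 104 + 857 + 232 = 2951
Determined eligible: 1758 + 104 + 857 + 385 + 232 = 3336
e = 3336 / (3336 + 1374) = 3336 / 4710 = 0.7083
Eligible share of unknowns: 0.7083 × 545 = 386.02
Denominator: 3336 + 386.02 = 3722.02
CON2 = 2951 / 3722.02 = 0.7928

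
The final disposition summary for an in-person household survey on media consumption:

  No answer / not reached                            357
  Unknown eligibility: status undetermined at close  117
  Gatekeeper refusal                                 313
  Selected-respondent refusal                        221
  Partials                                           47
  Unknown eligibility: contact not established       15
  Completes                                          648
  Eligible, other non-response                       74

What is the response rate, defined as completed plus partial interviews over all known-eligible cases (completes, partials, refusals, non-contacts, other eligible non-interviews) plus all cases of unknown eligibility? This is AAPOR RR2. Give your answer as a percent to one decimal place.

38.8%

Refusal or break-off = 313 + 221 = 534
Undetermined eligibility = 15 + 117 = 132
Top: 648 + 47 = 695
Base: 648 + 47 + 534 + 357 + 74 + 132 = 1792
RR2 = 695 / 1792 = 0.3878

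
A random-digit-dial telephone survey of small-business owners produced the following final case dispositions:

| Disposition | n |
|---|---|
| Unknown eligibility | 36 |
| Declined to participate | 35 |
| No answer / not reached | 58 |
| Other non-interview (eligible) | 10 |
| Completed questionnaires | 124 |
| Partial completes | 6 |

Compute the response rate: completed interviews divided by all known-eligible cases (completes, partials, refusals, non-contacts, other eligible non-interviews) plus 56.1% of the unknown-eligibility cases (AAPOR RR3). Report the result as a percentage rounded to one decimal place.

Num = 124
Determined eligible = 124 + 6 + 35 + 58 + 10 = 233
e × U = 0.5610 × 36 = 20.20
Denominator = 233 + 20.20 = 253.20
RR3 = 124 / 253.20 = 0.4897

49.0%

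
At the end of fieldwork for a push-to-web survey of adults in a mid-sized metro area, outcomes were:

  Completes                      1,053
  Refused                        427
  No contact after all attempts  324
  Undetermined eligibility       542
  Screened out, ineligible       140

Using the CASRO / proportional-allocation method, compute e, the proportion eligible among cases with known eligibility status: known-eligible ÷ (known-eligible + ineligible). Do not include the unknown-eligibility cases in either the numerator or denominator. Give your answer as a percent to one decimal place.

92.8%

Known eligible → 1053 + 427 + 324 = 1804
e = 1804 / (1804 + 140) = 1804 / 1944 = 0.9280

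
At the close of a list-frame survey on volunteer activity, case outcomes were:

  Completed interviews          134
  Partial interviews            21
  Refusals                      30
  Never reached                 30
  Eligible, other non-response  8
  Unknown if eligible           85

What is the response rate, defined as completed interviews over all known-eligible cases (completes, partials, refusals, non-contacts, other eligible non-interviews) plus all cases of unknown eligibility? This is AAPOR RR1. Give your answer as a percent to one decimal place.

Numerator = 134
Denominator = 134 + 21 + 30 + 30 + 8 + 85 = 308
RR1 = 134 / 308 = 0.4351

43.5%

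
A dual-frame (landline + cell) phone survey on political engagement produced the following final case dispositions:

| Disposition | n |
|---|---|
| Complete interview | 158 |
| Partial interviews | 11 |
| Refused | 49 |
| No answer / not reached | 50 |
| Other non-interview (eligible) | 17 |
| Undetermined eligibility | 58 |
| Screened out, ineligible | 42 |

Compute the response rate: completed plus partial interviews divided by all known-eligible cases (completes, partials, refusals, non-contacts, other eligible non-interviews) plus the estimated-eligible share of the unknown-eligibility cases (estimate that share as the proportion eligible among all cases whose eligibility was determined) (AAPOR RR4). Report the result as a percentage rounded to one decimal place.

50.4%

Num: 158 + 11 = 169
Determined eligible: 158 + 11 + 49 + 50 + 17 = 285
e = 285 / (285 + 42) = 285 / 327 = 0.8716
Estimated eligible among unknowns: 0.8716 × 58 = 50.55
Denominator: 285 + 50.55 = 335.55
RR4 = 169 / 335.55 = 0.5037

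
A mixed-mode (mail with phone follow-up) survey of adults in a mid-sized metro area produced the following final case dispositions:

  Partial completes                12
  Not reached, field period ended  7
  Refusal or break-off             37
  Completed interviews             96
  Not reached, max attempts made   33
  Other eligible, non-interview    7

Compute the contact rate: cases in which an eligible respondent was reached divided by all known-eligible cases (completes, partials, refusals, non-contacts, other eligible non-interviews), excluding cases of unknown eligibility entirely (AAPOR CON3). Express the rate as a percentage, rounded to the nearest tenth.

79.2%

Never reached = 7 + 33 = 40
Top = 96 + 12 + 37 + 7 = 152
Base = 96 + 12 + 37 + 40 + 7 = 192
CON3 = 152 / 192 = 0.7917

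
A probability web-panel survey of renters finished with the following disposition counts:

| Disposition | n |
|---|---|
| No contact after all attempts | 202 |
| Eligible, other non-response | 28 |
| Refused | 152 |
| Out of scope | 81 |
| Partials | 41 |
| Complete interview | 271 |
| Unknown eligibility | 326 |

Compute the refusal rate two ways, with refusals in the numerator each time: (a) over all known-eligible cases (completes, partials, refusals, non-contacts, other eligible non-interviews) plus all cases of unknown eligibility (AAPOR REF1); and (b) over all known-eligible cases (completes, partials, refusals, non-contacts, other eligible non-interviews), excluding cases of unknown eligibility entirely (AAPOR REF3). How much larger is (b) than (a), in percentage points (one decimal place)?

7.0

Num: 152
Denom: 271 + 41 + 152 + 202 + 28 + 326 = 1020
REF1 = 152 / 1020 = 0.1490
Denom: 271 + 41 + 152 + 202 + 28 = 694
REF3 = 152 / 694 = 0.2190
Difference = 21.90 − 14.90 = 7.00 percentage points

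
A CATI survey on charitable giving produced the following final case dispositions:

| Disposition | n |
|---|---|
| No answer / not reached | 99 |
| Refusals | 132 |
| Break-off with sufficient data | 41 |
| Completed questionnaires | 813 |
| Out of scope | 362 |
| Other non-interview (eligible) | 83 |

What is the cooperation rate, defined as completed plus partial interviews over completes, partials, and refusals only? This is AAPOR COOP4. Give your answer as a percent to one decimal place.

86.6%

Top = 813 + 41 = 854
Denominator = 813 + 41 + 132 = 986
COOP4 = 854 / 986 = 0.8661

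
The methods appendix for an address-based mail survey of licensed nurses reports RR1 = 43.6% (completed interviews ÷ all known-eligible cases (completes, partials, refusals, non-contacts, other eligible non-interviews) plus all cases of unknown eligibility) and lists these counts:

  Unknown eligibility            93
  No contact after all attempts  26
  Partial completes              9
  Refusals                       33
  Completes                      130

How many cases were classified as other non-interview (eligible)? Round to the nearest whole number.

7

RR1 = 130 / D = 0.436
D = 130 / 0.436 = 298.2
Rest of base = 291
other non-interview (eligible) = 298.2 − 291 ≈ 7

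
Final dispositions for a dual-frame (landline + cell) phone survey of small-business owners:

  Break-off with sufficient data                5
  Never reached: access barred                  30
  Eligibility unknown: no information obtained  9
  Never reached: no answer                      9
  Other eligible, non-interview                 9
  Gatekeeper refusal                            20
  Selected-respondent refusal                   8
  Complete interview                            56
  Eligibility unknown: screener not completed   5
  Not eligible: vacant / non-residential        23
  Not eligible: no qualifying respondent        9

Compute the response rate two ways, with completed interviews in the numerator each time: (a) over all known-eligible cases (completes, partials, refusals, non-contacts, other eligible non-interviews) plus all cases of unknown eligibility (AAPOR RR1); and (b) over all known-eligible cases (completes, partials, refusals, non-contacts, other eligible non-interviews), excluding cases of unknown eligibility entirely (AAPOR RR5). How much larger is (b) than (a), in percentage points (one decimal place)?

3.8

Refusal or break-off = 20 + 8 = 28
Never reached = 9 + 30 = 39
Unknown if eligible = 5 + 9 = 14
Screened out, ineligible = 9 + 23 = 32
Num: 56
Denom: 56 + 5 + 28 + 39 + 9 + 14 = 151
RR1 = 56 / 151 = 0.3709
Denom: 56 + 5 + 28 + 39 + 9 = 137
RR5 = 56 / 137 = 0.4088
Difference = 40.88 − 37.09 = 3.79 percentage points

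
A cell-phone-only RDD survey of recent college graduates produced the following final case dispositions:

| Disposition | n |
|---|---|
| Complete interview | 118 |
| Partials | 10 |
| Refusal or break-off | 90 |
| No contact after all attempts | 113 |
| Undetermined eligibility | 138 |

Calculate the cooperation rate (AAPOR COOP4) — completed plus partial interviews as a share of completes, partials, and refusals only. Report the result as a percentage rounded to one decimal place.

Numerator: 118 + 10 = 128
Denominator: 118 + 10 + 90 = 218
COOP4 = 128 / 218 = 0.5872

58.7%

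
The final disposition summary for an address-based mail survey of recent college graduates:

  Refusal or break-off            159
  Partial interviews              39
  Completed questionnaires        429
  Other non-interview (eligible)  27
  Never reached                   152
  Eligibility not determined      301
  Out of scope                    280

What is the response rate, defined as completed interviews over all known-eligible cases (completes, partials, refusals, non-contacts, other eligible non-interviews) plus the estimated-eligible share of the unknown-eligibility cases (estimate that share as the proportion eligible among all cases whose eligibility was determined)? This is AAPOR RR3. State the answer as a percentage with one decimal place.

41.7%

Top = 429
Determined eligible = 429 + 39 + 159 + 152 + 27 = 806
e = 806 / (806 + 280) = 806 / 1086 = 0.7422
e × U = 0.7422 × 301 = 223.40
Base = 806 + 223.40 = 1029.40
RR3 = 429 / 1029.40 = 0.4167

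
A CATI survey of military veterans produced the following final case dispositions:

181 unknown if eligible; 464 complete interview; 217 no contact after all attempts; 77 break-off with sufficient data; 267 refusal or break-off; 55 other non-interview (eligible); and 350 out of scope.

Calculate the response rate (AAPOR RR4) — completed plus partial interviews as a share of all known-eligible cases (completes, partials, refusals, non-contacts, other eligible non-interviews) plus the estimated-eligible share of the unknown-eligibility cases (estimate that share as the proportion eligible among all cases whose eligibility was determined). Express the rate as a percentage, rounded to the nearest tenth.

44.5%

Top = 464 + 77 = 541
Known eligible = 464 + 77 + 267 + 217 + 55 = 1080
e = 1080 / (1080 + 350) = 1080 / 1430 = 0.7552
Eligible share of unknowns = 0.7552 × 181 = 136.69
Base = 1080 + 136.69 = 1216.69
RR4 = 541 / 1216.69 = 0.4446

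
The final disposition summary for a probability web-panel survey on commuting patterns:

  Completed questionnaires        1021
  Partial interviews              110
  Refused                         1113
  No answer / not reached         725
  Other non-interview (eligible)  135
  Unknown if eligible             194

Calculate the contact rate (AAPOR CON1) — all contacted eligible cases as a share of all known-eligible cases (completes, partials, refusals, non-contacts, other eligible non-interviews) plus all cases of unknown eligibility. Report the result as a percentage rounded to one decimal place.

72.1%

Top = 1021 + 110 + 1113 + 135 = 2379
Denominator = 1021 + 110 + 1113 + 725 + 135 + 194 = 3298
CON1 = 2379 / 3298 = 0.7213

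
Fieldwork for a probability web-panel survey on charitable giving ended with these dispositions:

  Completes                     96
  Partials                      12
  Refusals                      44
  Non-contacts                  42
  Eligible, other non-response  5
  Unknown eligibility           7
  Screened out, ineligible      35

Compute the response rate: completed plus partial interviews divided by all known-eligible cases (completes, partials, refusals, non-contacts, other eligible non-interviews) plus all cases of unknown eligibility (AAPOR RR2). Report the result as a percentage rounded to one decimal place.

52.4%

Top → 96 + 12 = 108
Denominator → 96 + 12 + 44 + 42 + 5 + 7 = 206
RR2 = 108 / 206 = 0.5243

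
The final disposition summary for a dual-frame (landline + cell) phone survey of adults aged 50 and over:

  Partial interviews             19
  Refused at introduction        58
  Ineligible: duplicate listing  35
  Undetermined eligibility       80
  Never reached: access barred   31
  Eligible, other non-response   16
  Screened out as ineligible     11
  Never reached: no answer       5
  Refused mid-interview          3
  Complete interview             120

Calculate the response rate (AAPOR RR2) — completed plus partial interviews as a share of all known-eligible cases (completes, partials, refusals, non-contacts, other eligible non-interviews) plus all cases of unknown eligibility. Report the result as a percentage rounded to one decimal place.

Refusal or break-off = 58 + 3 = 61
Never reached = 5 + 31 = 36
Ineligible = 11 + 35 = 46
Numerator = 120 + 19 = 139
Denom = 120 + 19 + 61 + 36 + 16 + 80 = 332
RR2 = 139 / 332 = 0.4187

41.9%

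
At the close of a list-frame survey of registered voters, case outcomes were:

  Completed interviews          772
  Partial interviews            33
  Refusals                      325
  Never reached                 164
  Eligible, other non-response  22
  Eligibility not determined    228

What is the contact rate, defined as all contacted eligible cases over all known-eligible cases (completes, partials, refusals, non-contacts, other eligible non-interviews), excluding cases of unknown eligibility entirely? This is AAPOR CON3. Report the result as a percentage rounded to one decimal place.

87.5%

Top → 772 + 33 + 325 + 22 = 1152
Base → 772 + 33 + 325 + 164 + 22 = 1316
CON3 = 1152 / 1316 = 0.8754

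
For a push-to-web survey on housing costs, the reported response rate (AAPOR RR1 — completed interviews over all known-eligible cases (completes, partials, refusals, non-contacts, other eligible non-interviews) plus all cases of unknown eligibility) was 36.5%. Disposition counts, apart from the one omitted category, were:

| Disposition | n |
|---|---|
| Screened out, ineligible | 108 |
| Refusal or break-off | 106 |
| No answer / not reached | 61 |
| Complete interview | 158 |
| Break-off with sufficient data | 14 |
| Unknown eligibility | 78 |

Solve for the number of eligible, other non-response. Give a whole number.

RR1 = 158 / D = 0.365
D = 158 / 0.365 = 432.9
Other denominator terms total 417
eligible, other non-response = 432.9 − 417 ≈ 16

16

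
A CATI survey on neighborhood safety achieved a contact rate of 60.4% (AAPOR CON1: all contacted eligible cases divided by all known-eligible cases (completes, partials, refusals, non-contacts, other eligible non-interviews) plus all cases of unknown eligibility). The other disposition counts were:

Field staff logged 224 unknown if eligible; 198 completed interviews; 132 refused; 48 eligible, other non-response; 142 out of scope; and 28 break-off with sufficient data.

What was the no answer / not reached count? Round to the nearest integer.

42

Numerator → 198 + 28 + 132 + 48 = 406
CON1 = 406 / D = 0.604
D = 406 / 0.604 = 672.2
Other denominator terms total 630
no answer / not reached = 672.2 − 630 ≈ 42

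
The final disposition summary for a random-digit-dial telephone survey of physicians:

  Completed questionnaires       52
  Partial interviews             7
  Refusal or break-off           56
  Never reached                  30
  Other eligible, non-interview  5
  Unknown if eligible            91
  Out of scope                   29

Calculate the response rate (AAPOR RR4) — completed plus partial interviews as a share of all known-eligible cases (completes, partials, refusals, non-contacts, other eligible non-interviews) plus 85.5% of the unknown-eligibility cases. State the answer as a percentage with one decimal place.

Num: 52 + 7 = 59
Determined eligible: 52 + 7 + 56 + 30 + 5 = 150
Eligible share of unknowns: 0.8550 × 91 = 77.80
Base: 150 + 77.80 = 227.80
RR4 = 59 / 227.80 = 0.2590

25.9%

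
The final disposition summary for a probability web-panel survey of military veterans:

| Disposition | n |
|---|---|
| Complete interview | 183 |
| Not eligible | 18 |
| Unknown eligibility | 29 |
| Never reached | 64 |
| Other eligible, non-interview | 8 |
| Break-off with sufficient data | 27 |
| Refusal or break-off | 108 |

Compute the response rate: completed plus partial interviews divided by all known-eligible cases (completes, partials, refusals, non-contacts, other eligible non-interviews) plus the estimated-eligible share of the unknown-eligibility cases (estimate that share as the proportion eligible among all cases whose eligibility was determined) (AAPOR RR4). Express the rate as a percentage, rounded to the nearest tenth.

50.3%

Numerator = 183 + 27 = 210
Known eligible = 183 + 27 + 108 + 64 + 8 = 390
e = 390 / (390 + 18) = 390 / 408 = 0.9559
e × U = 0.9559 × 29 = 27.72
Base = 390 + 27.72 = 417.72
RR4 = 210 / 417.72 = 0.5027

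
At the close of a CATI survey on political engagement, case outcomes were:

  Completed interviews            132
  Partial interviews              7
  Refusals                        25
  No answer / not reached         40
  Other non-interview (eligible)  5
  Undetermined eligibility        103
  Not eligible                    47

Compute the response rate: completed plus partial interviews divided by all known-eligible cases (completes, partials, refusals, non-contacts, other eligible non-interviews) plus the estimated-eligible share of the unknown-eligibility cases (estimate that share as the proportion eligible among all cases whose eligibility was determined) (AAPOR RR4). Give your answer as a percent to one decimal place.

47.4%

Numerator → 132 + 7 = 139
Known eligible → 132 + 7 + 25 + 40 + 5 = 209
e = 209 / (209 + 47) = 209 / 256 = 0.8164
e × U → 0.8164 × 103 = 84.09
Base → 209 + 84.09 = 293.09
RR4 = 139 / 293.09 = 0.4743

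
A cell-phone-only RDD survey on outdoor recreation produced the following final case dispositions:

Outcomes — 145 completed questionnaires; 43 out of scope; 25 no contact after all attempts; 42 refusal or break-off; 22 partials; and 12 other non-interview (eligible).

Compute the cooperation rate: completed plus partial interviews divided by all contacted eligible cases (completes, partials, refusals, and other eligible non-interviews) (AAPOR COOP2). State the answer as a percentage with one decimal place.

75.6%

Numerator: 145 + 22 = 167
Denominator: 145 + 22 + 42 + 12 = 221
COOP2 = 167 / 221 = 0.7557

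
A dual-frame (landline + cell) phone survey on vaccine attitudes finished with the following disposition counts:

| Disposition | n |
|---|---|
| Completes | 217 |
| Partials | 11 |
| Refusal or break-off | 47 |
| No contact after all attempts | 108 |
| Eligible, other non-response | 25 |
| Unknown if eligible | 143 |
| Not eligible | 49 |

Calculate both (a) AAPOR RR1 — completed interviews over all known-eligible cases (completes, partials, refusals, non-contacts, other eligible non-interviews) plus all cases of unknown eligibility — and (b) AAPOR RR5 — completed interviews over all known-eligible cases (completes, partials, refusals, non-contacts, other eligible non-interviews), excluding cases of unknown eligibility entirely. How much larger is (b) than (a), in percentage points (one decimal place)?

Numerator = 217
Denom = 217 + 11 + 47 + 108 + 25 + 143 = 551
RR1 = 217 / 551 = 0.3938
Denom = 217 + 11 + 47 + 108 + 25 = 408
RR5 = 217 / 408 = 0.5319
Difference = 53.19 − 39.38 = 13.81 percentage points

13.8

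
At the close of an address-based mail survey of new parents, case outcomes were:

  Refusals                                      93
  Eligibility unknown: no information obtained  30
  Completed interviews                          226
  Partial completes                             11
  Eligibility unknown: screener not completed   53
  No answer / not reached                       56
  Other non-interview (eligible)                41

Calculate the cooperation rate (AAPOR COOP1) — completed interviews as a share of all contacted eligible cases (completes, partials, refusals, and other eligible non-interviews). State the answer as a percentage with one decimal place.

60.9%

Eligibility not determined = 53 + 30 = 83
Numerator → 226
Base → 226 + 11 + 93 + 41 = 371
COOP1 = 226 / 371 = 0.6092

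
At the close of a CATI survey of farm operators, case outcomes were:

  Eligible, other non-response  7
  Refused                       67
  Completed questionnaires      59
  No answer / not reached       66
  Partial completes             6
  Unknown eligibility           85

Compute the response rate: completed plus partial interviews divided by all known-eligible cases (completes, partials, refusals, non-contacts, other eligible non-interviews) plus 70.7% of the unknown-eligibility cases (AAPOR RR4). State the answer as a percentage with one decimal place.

Num: 59 + 6 = 65
Determined eligible: 59 + 6 + 67 + 66 + 7 = 205
Estimated eligible among unknowns: 0.7070 × 85 = 60.09
Base: 205 + 60.09 = 265.09
RR4 = 65 / 265.09 = 0.2452

24.5%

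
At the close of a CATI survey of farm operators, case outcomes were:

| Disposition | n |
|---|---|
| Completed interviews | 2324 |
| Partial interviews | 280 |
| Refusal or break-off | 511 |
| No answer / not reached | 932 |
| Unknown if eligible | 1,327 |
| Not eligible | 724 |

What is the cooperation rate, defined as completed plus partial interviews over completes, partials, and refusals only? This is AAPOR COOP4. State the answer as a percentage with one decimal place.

83.6%

Numerator: 2324 + 280 = 2604
Denom: 2324 + 280 + 511 = 3115
COOP4 = 2604 / 3115 = 0.8360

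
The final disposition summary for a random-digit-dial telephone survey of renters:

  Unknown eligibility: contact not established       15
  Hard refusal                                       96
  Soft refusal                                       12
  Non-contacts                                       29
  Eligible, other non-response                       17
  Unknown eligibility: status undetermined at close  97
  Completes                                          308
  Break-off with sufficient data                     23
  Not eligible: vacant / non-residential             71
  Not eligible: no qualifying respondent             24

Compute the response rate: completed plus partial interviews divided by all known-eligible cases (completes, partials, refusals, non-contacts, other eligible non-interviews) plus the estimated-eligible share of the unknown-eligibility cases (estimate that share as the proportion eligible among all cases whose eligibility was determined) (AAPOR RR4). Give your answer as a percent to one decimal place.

Refused = 96 + 12 = 108
Unknown eligibility = 15 + 97 = 112
Not eligible = 24 + 71 = 95
Numerator = 308 + 23 = 331
Known eligible = 308 + 23 + 108 + 29 + 17 = 485
e = 485 / (485 + 95) = 485 / 580 = 0.8362
Eligible share of unknowns = 0.8362 × 112 = 93.65
Denom = 485 + 93.65 = 578.65
RR4 = 331 / 578.65 = 0.5720

57.2%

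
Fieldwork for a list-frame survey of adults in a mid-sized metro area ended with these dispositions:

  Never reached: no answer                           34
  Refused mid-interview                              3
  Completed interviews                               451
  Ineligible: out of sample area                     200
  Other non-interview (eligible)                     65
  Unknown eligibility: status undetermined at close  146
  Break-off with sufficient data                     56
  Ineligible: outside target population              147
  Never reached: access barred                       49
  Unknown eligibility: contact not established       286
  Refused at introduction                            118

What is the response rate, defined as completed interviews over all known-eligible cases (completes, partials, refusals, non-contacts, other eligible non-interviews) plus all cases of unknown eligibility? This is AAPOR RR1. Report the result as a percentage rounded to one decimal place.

Refusal or break-off = 118 + 3 = 121
Never reached = 34 + 49 = 83
Unknown eligibility = 286 + 146 = 432
Screened out, ineligible = 147 + 200 = 347
Top: 451
Base: 451 + 56 + 121 + 83 + 65 + 432 = 1208
RR1 = 451 / 1208 = 0.3733

37.3%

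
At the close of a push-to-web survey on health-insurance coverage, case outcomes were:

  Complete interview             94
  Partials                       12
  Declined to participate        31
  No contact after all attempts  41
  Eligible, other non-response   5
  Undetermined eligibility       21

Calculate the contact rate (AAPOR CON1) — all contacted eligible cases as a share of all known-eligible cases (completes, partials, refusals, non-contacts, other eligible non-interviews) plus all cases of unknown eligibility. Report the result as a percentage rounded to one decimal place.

Num: 94 + 12 + 31 + 5 = 142
Base: 94 + 12 + 31 + 41 + 5 + 21 = 204
CON1 = 142 / 204 = 0.6961

69.6%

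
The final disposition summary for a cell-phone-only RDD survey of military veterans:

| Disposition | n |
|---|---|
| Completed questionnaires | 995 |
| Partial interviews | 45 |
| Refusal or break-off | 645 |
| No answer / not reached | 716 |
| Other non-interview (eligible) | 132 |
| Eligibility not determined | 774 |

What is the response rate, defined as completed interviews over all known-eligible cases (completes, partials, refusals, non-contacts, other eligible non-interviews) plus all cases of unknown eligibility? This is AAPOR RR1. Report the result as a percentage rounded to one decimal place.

30.1%

Top = 995
Denominator = 995 + 45 + 645 + 716 + 132 + 774 = 3307
RR1 = 995 / 3307 = 0.3009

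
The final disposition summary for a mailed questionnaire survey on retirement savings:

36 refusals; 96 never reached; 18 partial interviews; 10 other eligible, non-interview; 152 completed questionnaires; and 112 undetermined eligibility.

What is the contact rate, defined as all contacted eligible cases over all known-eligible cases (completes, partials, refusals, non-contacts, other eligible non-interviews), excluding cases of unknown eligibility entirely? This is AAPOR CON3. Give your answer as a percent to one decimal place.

69.2%

Top: 152 + 18 + 36 + 10 = 216
Denom: 152 + 18 + 36 + 96 + 10 = 312
CON3 = 216 / 312 = 0.6923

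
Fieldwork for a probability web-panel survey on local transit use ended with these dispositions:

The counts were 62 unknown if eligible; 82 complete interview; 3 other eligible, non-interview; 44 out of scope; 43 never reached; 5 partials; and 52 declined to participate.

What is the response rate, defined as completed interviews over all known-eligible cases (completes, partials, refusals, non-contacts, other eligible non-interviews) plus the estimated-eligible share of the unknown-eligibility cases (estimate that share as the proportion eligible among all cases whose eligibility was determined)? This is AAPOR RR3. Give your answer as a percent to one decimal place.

34.9%

Num = 82
Eligible (known) = 82 + 5 + 52 + 43 + 3 = 185
e = 185 / (185 + 44) = 185 / 229 = 0.8079
Eligible share of unknowns = 0.8079 × 62 = 50.09
Base = 185 + 50.09 = 235.09
RR3 = 82 / 235.09 = 0.3488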